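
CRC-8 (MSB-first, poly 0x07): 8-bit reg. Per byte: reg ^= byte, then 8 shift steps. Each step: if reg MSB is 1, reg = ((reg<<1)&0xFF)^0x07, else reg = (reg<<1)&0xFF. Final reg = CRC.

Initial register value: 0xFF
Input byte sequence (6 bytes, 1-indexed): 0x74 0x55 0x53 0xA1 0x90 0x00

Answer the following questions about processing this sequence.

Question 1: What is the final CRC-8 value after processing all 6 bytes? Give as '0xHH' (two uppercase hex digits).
After byte 1 (0x74): reg=0xB8
After byte 2 (0x55): reg=0x8D
After byte 3 (0x53): reg=0x14
After byte 4 (0xA1): reg=0x02
After byte 5 (0x90): reg=0xF7
After byte 6 (0x00): reg=0xCB

Answer: 0xCB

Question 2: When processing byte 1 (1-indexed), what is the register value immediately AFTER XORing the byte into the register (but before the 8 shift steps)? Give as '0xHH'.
Answer: 0x8B

Derivation:
Register before byte 1: 0xFF
Byte 1: 0x74
0xFF XOR 0x74 = 0x8B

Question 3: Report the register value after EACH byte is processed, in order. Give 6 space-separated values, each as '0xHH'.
0xB8 0x8D 0x14 0x02 0xF7 0xCB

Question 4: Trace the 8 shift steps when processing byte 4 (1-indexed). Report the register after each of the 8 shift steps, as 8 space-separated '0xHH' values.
After byte 1 (0x74): reg=0xB8
After byte 2 (0x55): reg=0x8D
After byte 3 (0x53): reg=0x14
Register before byte 4: 0x14
After XOR with byte 0xA1: 0xB5

Answer: 0x6D 0xDA 0xB3 0x61 0xC2 0x83 0x01 0x02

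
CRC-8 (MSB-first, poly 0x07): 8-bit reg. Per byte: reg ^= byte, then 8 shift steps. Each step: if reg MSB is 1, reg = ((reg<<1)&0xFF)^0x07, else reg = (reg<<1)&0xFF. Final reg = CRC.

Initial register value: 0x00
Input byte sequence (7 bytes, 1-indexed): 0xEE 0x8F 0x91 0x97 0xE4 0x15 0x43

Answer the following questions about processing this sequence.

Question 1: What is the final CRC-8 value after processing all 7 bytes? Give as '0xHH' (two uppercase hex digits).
Answer: 0x7A

Derivation:
After byte 1 (0xEE): reg=0x84
After byte 2 (0x8F): reg=0x31
After byte 3 (0x91): reg=0x69
After byte 4 (0x97): reg=0xF4
After byte 5 (0xE4): reg=0x70
After byte 6 (0x15): reg=0x3C
After byte 7 (0x43): reg=0x7A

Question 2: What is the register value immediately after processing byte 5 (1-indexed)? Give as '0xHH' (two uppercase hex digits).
Answer: 0x70

Derivation:
After byte 1 (0xEE): reg=0x84
After byte 2 (0x8F): reg=0x31
After byte 3 (0x91): reg=0x69
After byte 4 (0x97): reg=0xF4
After byte 5 (0xE4): reg=0x70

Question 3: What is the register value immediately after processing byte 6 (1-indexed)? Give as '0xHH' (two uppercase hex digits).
Answer: 0x3C

Derivation:
After byte 1 (0xEE): reg=0x84
After byte 2 (0x8F): reg=0x31
After byte 3 (0x91): reg=0x69
After byte 4 (0x97): reg=0xF4
After byte 5 (0xE4): reg=0x70
After byte 6 (0x15): reg=0x3C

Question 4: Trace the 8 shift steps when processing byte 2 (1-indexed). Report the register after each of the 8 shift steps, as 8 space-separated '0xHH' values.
After byte 1 (0xEE): reg=0x84
Register before byte 2: 0x84
After XOR with byte 0x8F: 0x0B

Answer: 0x16 0x2C 0x58 0xB0 0x67 0xCE 0x9B 0x31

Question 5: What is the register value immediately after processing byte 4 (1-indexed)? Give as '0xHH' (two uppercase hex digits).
After byte 1 (0xEE): reg=0x84
After byte 2 (0x8F): reg=0x31
After byte 3 (0x91): reg=0x69
After byte 4 (0x97): reg=0xF4

Answer: 0xF4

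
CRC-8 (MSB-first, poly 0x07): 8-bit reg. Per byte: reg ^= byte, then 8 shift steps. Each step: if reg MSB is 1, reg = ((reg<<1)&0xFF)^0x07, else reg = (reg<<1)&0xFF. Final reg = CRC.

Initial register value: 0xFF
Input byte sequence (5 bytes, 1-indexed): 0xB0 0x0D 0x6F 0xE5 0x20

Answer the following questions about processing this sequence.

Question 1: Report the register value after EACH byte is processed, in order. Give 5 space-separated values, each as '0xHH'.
0xEA 0xBB 0x22 0x5B 0x66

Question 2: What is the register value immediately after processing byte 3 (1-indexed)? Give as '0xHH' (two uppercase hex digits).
After byte 1 (0xB0): reg=0xEA
After byte 2 (0x0D): reg=0xBB
After byte 3 (0x6F): reg=0x22

Answer: 0x22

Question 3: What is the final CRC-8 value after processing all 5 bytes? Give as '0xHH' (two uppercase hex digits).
Answer: 0x66

Derivation:
After byte 1 (0xB0): reg=0xEA
After byte 2 (0x0D): reg=0xBB
After byte 3 (0x6F): reg=0x22
After byte 4 (0xE5): reg=0x5B
After byte 5 (0x20): reg=0x66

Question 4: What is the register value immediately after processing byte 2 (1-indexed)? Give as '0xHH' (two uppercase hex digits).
Answer: 0xBB

Derivation:
After byte 1 (0xB0): reg=0xEA
After byte 2 (0x0D): reg=0xBB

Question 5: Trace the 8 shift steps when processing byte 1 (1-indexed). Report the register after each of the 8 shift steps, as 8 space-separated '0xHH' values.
Answer: 0x9E 0x3B 0x76 0xEC 0xDF 0xB9 0x75 0xEA

Derivation:
Register before byte 1: 0xFF
After XOR with byte 0xB0: 0x4F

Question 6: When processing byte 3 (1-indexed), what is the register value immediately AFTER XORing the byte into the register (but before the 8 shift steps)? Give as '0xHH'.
Answer: 0xD4

Derivation:
Register before byte 3: 0xBB
Byte 3: 0x6F
0xBB XOR 0x6F = 0xD4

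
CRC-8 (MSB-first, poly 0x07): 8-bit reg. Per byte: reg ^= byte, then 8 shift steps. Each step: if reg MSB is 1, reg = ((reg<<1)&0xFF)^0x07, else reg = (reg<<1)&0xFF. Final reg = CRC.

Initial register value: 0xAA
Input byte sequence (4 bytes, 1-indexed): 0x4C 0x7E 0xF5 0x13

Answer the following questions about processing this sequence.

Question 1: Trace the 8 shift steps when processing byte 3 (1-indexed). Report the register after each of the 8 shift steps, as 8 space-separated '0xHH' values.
After byte 1 (0x4C): reg=0xBC
After byte 2 (0x7E): reg=0x40
Register before byte 3: 0x40
After XOR with byte 0xF5: 0xB5

Answer: 0x6D 0xDA 0xB3 0x61 0xC2 0x83 0x01 0x02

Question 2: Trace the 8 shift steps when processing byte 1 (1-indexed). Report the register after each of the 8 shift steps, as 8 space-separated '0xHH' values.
Answer: 0xCB 0x91 0x25 0x4A 0x94 0x2F 0x5E 0xBC

Derivation:
Register before byte 1: 0xAA
After XOR with byte 0x4C: 0xE6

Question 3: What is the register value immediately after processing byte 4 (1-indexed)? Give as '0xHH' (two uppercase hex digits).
Answer: 0x77

Derivation:
After byte 1 (0x4C): reg=0xBC
After byte 2 (0x7E): reg=0x40
After byte 3 (0xF5): reg=0x02
After byte 4 (0x13): reg=0x77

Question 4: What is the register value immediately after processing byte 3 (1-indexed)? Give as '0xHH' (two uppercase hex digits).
Answer: 0x02

Derivation:
After byte 1 (0x4C): reg=0xBC
After byte 2 (0x7E): reg=0x40
After byte 3 (0xF5): reg=0x02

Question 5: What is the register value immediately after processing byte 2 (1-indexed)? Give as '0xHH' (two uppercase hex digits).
Answer: 0x40

Derivation:
After byte 1 (0x4C): reg=0xBC
After byte 2 (0x7E): reg=0x40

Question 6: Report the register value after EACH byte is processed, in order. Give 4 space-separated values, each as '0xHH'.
0xBC 0x40 0x02 0x77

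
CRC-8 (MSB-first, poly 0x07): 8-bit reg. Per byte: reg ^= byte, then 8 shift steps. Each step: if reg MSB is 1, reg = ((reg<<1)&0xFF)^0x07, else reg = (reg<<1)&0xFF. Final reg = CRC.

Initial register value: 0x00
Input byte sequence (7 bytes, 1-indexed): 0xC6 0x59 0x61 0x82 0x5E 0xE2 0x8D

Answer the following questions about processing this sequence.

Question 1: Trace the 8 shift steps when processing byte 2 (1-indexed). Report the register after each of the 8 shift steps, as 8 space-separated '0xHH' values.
Answer: 0x0A 0x14 0x28 0x50 0xA0 0x47 0x8E 0x1B

Derivation:
After byte 1 (0xC6): reg=0x5C
Register before byte 2: 0x5C
After XOR with byte 0x59: 0x05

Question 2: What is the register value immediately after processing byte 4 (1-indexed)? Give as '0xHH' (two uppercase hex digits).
Answer: 0xA7

Derivation:
After byte 1 (0xC6): reg=0x5C
After byte 2 (0x59): reg=0x1B
After byte 3 (0x61): reg=0x61
After byte 4 (0x82): reg=0xA7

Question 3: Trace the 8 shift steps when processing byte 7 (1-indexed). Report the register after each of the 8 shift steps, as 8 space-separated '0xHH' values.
After byte 1 (0xC6): reg=0x5C
After byte 2 (0x59): reg=0x1B
After byte 3 (0x61): reg=0x61
After byte 4 (0x82): reg=0xA7
After byte 5 (0x5E): reg=0xE1
After byte 6 (0xE2): reg=0x09
Register before byte 7: 0x09
After XOR with byte 0x8D: 0x84

Answer: 0x0F 0x1E 0x3C 0x78 0xF0 0xE7 0xC9 0x95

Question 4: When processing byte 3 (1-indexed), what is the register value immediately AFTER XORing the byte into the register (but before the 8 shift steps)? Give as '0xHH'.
Answer: 0x7A

Derivation:
Register before byte 3: 0x1B
Byte 3: 0x61
0x1B XOR 0x61 = 0x7A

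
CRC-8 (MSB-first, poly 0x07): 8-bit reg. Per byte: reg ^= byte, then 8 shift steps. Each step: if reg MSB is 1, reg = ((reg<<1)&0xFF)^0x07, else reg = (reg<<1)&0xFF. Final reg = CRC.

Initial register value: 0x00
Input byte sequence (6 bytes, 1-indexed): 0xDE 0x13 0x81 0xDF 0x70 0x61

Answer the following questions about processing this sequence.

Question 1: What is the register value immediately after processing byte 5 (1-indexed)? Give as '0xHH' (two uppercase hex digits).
After byte 1 (0xDE): reg=0x14
After byte 2 (0x13): reg=0x15
After byte 3 (0x81): reg=0xE5
After byte 4 (0xDF): reg=0xA6
After byte 5 (0x70): reg=0x2C

Answer: 0x2C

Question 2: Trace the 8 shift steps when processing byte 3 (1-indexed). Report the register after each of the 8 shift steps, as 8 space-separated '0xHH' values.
After byte 1 (0xDE): reg=0x14
After byte 2 (0x13): reg=0x15
Register before byte 3: 0x15
After XOR with byte 0x81: 0x94

Answer: 0x2F 0x5E 0xBC 0x7F 0xFE 0xFB 0xF1 0xE5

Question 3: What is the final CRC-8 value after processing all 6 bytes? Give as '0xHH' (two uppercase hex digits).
After byte 1 (0xDE): reg=0x14
After byte 2 (0x13): reg=0x15
After byte 3 (0x81): reg=0xE5
After byte 4 (0xDF): reg=0xA6
After byte 5 (0x70): reg=0x2C
After byte 6 (0x61): reg=0xE4

Answer: 0xE4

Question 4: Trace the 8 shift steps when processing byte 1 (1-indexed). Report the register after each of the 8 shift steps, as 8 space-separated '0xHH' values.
Register before byte 1: 0x00
After XOR with byte 0xDE: 0xDE

Answer: 0xBB 0x71 0xE2 0xC3 0x81 0x05 0x0A 0x14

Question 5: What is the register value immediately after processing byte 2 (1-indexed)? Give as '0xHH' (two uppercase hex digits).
Answer: 0x15

Derivation:
After byte 1 (0xDE): reg=0x14
After byte 2 (0x13): reg=0x15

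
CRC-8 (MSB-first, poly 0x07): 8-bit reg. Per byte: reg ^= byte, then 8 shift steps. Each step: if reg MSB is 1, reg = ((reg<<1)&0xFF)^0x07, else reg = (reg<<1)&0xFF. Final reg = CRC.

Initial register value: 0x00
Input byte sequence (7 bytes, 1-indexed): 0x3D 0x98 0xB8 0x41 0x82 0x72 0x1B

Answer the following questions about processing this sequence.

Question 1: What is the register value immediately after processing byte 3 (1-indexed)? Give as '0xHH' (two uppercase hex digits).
Answer: 0x18

Derivation:
After byte 1 (0x3D): reg=0xB3
After byte 2 (0x98): reg=0xD1
After byte 3 (0xB8): reg=0x18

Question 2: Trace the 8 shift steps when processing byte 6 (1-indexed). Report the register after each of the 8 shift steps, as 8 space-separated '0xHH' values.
Answer: 0x88 0x17 0x2E 0x5C 0xB8 0x77 0xEE 0xDB

Derivation:
After byte 1 (0x3D): reg=0xB3
After byte 2 (0x98): reg=0xD1
After byte 3 (0xB8): reg=0x18
After byte 4 (0x41): reg=0x88
After byte 5 (0x82): reg=0x36
Register before byte 6: 0x36
After XOR with byte 0x72: 0x44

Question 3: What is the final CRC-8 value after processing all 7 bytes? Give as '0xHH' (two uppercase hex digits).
Answer: 0x4E

Derivation:
After byte 1 (0x3D): reg=0xB3
After byte 2 (0x98): reg=0xD1
After byte 3 (0xB8): reg=0x18
After byte 4 (0x41): reg=0x88
After byte 5 (0x82): reg=0x36
After byte 6 (0x72): reg=0xDB
After byte 7 (0x1B): reg=0x4E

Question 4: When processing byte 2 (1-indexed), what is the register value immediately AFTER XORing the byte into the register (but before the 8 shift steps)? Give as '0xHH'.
Answer: 0x2B

Derivation:
Register before byte 2: 0xB3
Byte 2: 0x98
0xB3 XOR 0x98 = 0x2B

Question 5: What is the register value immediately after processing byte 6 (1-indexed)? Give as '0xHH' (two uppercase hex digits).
Answer: 0xDB

Derivation:
After byte 1 (0x3D): reg=0xB3
After byte 2 (0x98): reg=0xD1
After byte 3 (0xB8): reg=0x18
After byte 4 (0x41): reg=0x88
After byte 5 (0x82): reg=0x36
After byte 6 (0x72): reg=0xDB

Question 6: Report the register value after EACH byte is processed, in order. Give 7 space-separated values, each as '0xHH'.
0xB3 0xD1 0x18 0x88 0x36 0xDB 0x4E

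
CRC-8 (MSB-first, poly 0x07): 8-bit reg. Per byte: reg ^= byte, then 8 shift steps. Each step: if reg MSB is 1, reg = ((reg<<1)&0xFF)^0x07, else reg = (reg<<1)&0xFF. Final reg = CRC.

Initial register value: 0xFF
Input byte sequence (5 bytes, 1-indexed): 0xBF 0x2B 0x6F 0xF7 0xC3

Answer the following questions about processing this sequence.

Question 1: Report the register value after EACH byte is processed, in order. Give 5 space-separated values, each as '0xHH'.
0xC7 0x8A 0xB5 0xC9 0x36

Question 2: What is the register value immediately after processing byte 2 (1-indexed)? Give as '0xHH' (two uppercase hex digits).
Answer: 0x8A

Derivation:
After byte 1 (0xBF): reg=0xC7
After byte 2 (0x2B): reg=0x8A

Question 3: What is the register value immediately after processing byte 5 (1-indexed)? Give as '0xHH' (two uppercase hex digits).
Answer: 0x36

Derivation:
After byte 1 (0xBF): reg=0xC7
After byte 2 (0x2B): reg=0x8A
After byte 3 (0x6F): reg=0xB5
After byte 4 (0xF7): reg=0xC9
After byte 5 (0xC3): reg=0x36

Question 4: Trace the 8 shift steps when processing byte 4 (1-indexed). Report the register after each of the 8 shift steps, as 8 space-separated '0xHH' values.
Answer: 0x84 0x0F 0x1E 0x3C 0x78 0xF0 0xE7 0xC9

Derivation:
After byte 1 (0xBF): reg=0xC7
After byte 2 (0x2B): reg=0x8A
After byte 3 (0x6F): reg=0xB5
Register before byte 4: 0xB5
After XOR with byte 0xF7: 0x42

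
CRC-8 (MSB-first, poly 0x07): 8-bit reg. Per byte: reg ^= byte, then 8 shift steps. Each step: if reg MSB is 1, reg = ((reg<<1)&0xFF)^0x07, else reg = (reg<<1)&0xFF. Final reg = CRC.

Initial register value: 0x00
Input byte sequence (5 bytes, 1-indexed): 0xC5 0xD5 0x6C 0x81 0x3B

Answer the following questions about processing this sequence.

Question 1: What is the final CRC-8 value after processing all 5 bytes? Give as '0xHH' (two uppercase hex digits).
After byte 1 (0xC5): reg=0x55
After byte 2 (0xD5): reg=0x89
After byte 3 (0x6C): reg=0xB5
After byte 4 (0x81): reg=0x8C
After byte 5 (0x3B): reg=0x0C

Answer: 0x0C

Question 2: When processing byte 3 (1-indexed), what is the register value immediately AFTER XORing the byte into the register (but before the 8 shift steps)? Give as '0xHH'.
Answer: 0xE5

Derivation:
Register before byte 3: 0x89
Byte 3: 0x6C
0x89 XOR 0x6C = 0xE5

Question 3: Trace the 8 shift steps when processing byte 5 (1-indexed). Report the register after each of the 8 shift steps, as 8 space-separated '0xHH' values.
After byte 1 (0xC5): reg=0x55
After byte 2 (0xD5): reg=0x89
After byte 3 (0x6C): reg=0xB5
After byte 4 (0x81): reg=0x8C
Register before byte 5: 0x8C
After XOR with byte 0x3B: 0xB7

Answer: 0x69 0xD2 0xA3 0x41 0x82 0x03 0x06 0x0C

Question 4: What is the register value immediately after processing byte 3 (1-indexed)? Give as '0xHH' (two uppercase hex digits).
After byte 1 (0xC5): reg=0x55
After byte 2 (0xD5): reg=0x89
After byte 3 (0x6C): reg=0xB5

Answer: 0xB5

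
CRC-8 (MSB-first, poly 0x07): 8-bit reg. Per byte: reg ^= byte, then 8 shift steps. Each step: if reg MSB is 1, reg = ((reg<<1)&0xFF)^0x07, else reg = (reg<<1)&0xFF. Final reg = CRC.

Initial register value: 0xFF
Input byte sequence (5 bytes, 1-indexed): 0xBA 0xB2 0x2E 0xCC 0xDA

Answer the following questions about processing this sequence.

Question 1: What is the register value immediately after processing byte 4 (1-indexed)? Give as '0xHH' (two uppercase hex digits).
After byte 1 (0xBA): reg=0xDC
After byte 2 (0xB2): reg=0x0D
After byte 3 (0x2E): reg=0xE9
After byte 4 (0xCC): reg=0xFB

Answer: 0xFB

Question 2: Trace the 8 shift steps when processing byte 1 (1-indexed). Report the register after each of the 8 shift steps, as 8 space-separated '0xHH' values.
Register before byte 1: 0xFF
After XOR with byte 0xBA: 0x45

Answer: 0x8A 0x13 0x26 0x4C 0x98 0x37 0x6E 0xDC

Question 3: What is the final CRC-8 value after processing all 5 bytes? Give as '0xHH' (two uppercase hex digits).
After byte 1 (0xBA): reg=0xDC
After byte 2 (0xB2): reg=0x0D
After byte 3 (0x2E): reg=0xE9
After byte 4 (0xCC): reg=0xFB
After byte 5 (0xDA): reg=0xE7

Answer: 0xE7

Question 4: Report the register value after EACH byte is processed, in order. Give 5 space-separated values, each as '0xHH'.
0xDC 0x0D 0xE9 0xFB 0xE7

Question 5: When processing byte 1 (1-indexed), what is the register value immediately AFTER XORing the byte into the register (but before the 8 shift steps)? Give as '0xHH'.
Answer: 0x45

Derivation:
Register before byte 1: 0xFF
Byte 1: 0xBA
0xFF XOR 0xBA = 0x45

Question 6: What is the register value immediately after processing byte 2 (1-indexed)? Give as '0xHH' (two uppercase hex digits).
Answer: 0x0D

Derivation:
After byte 1 (0xBA): reg=0xDC
After byte 2 (0xB2): reg=0x0D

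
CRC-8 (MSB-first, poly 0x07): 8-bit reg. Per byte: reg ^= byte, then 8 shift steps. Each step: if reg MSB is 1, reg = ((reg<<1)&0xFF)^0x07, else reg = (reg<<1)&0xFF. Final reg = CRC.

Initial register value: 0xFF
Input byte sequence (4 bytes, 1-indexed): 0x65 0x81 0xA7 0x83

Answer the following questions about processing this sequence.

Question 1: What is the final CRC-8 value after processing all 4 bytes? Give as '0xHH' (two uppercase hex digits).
After byte 1 (0x65): reg=0xCF
After byte 2 (0x81): reg=0xED
After byte 3 (0xA7): reg=0xF1
After byte 4 (0x83): reg=0x59

Answer: 0x59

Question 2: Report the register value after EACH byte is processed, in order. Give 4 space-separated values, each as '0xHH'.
0xCF 0xED 0xF1 0x59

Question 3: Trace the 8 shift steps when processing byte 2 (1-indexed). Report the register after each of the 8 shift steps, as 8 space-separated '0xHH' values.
Answer: 0x9C 0x3F 0x7E 0xFC 0xFF 0xF9 0xF5 0xED

Derivation:
After byte 1 (0x65): reg=0xCF
Register before byte 2: 0xCF
After XOR with byte 0x81: 0x4E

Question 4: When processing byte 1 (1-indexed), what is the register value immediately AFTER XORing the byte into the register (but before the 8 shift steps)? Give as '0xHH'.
Answer: 0x9A

Derivation:
Register before byte 1: 0xFF
Byte 1: 0x65
0xFF XOR 0x65 = 0x9A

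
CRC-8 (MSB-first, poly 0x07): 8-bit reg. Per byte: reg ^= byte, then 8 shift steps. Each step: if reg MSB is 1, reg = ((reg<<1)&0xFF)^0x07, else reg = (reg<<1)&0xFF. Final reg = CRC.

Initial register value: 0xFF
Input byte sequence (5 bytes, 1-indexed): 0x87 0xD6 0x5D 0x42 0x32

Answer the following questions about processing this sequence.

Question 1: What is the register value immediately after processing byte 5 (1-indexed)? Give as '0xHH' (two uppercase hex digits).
Answer: 0x64

Derivation:
After byte 1 (0x87): reg=0x6F
After byte 2 (0xD6): reg=0x26
After byte 3 (0x5D): reg=0x66
After byte 4 (0x42): reg=0xFC
After byte 5 (0x32): reg=0x64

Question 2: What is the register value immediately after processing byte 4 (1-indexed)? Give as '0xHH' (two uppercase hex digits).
Answer: 0xFC

Derivation:
After byte 1 (0x87): reg=0x6F
After byte 2 (0xD6): reg=0x26
After byte 3 (0x5D): reg=0x66
After byte 4 (0x42): reg=0xFC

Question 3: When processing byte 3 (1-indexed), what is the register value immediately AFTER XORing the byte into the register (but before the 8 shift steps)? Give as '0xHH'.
Register before byte 3: 0x26
Byte 3: 0x5D
0x26 XOR 0x5D = 0x7B

Answer: 0x7B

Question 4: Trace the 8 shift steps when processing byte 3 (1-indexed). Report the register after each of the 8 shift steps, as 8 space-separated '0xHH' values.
Answer: 0xF6 0xEB 0xD1 0xA5 0x4D 0x9A 0x33 0x66

Derivation:
After byte 1 (0x87): reg=0x6F
After byte 2 (0xD6): reg=0x26
Register before byte 3: 0x26
After XOR with byte 0x5D: 0x7B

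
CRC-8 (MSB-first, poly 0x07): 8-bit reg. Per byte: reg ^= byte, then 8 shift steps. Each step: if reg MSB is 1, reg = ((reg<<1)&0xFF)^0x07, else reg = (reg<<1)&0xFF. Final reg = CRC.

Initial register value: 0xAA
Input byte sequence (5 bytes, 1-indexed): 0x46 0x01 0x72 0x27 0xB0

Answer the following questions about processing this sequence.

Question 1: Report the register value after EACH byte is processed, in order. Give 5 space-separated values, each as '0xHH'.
0x8A 0xB8 0x78 0x9A 0xD6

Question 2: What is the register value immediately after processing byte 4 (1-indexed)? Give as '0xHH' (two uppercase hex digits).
After byte 1 (0x46): reg=0x8A
After byte 2 (0x01): reg=0xB8
After byte 3 (0x72): reg=0x78
After byte 4 (0x27): reg=0x9A

Answer: 0x9A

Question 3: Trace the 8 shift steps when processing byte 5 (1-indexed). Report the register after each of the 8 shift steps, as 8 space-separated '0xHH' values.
Answer: 0x54 0xA8 0x57 0xAE 0x5B 0xB6 0x6B 0xD6

Derivation:
After byte 1 (0x46): reg=0x8A
After byte 2 (0x01): reg=0xB8
After byte 3 (0x72): reg=0x78
After byte 4 (0x27): reg=0x9A
Register before byte 5: 0x9A
After XOR with byte 0xB0: 0x2A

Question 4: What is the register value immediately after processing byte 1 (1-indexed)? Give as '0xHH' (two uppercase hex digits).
After byte 1 (0x46): reg=0x8A

Answer: 0x8A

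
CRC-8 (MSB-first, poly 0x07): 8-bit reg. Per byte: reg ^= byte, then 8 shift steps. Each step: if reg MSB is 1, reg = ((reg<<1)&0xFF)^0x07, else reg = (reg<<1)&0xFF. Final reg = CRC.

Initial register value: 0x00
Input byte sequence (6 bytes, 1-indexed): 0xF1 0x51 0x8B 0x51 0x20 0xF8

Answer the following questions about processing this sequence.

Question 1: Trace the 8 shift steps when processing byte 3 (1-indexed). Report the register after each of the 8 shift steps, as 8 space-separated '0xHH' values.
Answer: 0x74 0xE8 0xD7 0xA9 0x55 0xAA 0x53 0xA6

Derivation:
After byte 1 (0xF1): reg=0xD9
After byte 2 (0x51): reg=0xB1
Register before byte 3: 0xB1
After XOR with byte 0x8B: 0x3A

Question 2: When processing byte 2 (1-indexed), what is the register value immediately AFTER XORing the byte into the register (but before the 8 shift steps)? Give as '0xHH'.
Register before byte 2: 0xD9
Byte 2: 0x51
0xD9 XOR 0x51 = 0x88

Answer: 0x88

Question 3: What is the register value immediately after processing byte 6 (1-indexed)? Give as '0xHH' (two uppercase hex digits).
After byte 1 (0xF1): reg=0xD9
After byte 2 (0x51): reg=0xB1
After byte 3 (0x8B): reg=0xA6
After byte 4 (0x51): reg=0xCB
After byte 5 (0x20): reg=0x9F
After byte 6 (0xF8): reg=0x32

Answer: 0x32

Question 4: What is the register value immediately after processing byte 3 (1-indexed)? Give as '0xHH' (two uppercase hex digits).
After byte 1 (0xF1): reg=0xD9
After byte 2 (0x51): reg=0xB1
After byte 3 (0x8B): reg=0xA6

Answer: 0xA6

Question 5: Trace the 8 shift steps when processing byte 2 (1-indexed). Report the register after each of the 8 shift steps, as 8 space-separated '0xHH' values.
Answer: 0x17 0x2E 0x5C 0xB8 0x77 0xEE 0xDB 0xB1

Derivation:
After byte 1 (0xF1): reg=0xD9
Register before byte 2: 0xD9
After XOR with byte 0x51: 0x88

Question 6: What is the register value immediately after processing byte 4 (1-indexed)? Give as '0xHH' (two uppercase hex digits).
Answer: 0xCB

Derivation:
After byte 1 (0xF1): reg=0xD9
After byte 2 (0x51): reg=0xB1
After byte 3 (0x8B): reg=0xA6
After byte 4 (0x51): reg=0xCB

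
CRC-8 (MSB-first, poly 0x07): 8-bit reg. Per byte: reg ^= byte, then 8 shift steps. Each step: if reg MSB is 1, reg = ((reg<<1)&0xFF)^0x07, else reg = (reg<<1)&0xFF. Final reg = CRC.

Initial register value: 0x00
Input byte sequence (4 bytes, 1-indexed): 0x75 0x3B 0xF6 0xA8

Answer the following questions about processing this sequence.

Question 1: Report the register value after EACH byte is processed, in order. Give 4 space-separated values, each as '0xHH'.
0x4C 0x42 0x05 0x4A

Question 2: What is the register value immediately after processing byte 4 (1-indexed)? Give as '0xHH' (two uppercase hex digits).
Answer: 0x4A

Derivation:
After byte 1 (0x75): reg=0x4C
After byte 2 (0x3B): reg=0x42
After byte 3 (0xF6): reg=0x05
After byte 4 (0xA8): reg=0x4A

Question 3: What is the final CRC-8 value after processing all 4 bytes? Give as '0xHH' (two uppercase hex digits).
After byte 1 (0x75): reg=0x4C
After byte 2 (0x3B): reg=0x42
After byte 3 (0xF6): reg=0x05
After byte 4 (0xA8): reg=0x4A

Answer: 0x4A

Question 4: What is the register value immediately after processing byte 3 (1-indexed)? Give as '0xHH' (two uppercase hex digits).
After byte 1 (0x75): reg=0x4C
After byte 2 (0x3B): reg=0x42
After byte 3 (0xF6): reg=0x05

Answer: 0x05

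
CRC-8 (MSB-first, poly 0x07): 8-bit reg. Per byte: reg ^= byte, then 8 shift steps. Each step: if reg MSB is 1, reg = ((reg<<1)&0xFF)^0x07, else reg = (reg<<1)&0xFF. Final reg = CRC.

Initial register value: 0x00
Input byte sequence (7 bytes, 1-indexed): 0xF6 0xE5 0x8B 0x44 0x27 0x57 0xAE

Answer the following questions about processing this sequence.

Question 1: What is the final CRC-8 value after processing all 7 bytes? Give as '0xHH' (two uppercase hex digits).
Answer: 0xC7

Derivation:
After byte 1 (0xF6): reg=0xCC
After byte 2 (0xE5): reg=0xDF
After byte 3 (0x8B): reg=0xAB
After byte 4 (0x44): reg=0x83
After byte 5 (0x27): reg=0x75
After byte 6 (0x57): reg=0xEE
After byte 7 (0xAE): reg=0xC7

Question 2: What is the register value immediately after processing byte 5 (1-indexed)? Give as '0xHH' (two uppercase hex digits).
Answer: 0x75

Derivation:
After byte 1 (0xF6): reg=0xCC
After byte 2 (0xE5): reg=0xDF
After byte 3 (0x8B): reg=0xAB
After byte 4 (0x44): reg=0x83
After byte 5 (0x27): reg=0x75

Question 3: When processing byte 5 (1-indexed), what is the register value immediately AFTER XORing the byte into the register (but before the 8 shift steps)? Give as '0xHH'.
Register before byte 5: 0x83
Byte 5: 0x27
0x83 XOR 0x27 = 0xA4

Answer: 0xA4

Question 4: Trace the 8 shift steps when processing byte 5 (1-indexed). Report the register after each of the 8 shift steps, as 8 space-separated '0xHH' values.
After byte 1 (0xF6): reg=0xCC
After byte 2 (0xE5): reg=0xDF
After byte 3 (0x8B): reg=0xAB
After byte 4 (0x44): reg=0x83
Register before byte 5: 0x83
After XOR with byte 0x27: 0xA4

Answer: 0x4F 0x9E 0x3B 0x76 0xEC 0xDF 0xB9 0x75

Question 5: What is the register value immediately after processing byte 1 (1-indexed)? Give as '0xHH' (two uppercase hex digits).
Answer: 0xCC

Derivation:
After byte 1 (0xF6): reg=0xCC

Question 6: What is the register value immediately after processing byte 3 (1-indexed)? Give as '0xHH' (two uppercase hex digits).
Answer: 0xAB

Derivation:
After byte 1 (0xF6): reg=0xCC
After byte 2 (0xE5): reg=0xDF
After byte 3 (0x8B): reg=0xAB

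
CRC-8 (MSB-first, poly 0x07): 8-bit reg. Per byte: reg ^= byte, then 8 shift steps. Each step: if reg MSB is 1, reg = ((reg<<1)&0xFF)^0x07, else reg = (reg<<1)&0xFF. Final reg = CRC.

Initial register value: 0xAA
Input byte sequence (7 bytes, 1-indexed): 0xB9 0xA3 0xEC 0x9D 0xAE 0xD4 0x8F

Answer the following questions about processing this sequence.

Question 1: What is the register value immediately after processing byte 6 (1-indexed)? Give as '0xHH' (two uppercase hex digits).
Answer: 0xE8

Derivation:
After byte 1 (0xB9): reg=0x79
After byte 2 (0xA3): reg=0x08
After byte 3 (0xEC): reg=0xB2
After byte 4 (0x9D): reg=0xCD
After byte 5 (0xAE): reg=0x2E
After byte 6 (0xD4): reg=0xE8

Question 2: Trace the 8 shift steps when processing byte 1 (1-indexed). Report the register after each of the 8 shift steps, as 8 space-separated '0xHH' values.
Register before byte 1: 0xAA
After XOR with byte 0xB9: 0x13

Answer: 0x26 0x4C 0x98 0x37 0x6E 0xDC 0xBF 0x79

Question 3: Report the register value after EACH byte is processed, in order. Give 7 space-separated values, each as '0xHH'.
0x79 0x08 0xB2 0xCD 0x2E 0xE8 0x32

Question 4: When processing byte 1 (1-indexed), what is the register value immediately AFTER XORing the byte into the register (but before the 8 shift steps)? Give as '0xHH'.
Answer: 0x13

Derivation:
Register before byte 1: 0xAA
Byte 1: 0xB9
0xAA XOR 0xB9 = 0x13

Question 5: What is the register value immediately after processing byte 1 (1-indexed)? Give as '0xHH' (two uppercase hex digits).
Answer: 0x79

Derivation:
After byte 1 (0xB9): reg=0x79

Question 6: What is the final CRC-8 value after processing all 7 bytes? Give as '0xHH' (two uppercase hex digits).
Answer: 0x32

Derivation:
After byte 1 (0xB9): reg=0x79
After byte 2 (0xA3): reg=0x08
After byte 3 (0xEC): reg=0xB2
After byte 4 (0x9D): reg=0xCD
After byte 5 (0xAE): reg=0x2E
After byte 6 (0xD4): reg=0xE8
After byte 7 (0x8F): reg=0x32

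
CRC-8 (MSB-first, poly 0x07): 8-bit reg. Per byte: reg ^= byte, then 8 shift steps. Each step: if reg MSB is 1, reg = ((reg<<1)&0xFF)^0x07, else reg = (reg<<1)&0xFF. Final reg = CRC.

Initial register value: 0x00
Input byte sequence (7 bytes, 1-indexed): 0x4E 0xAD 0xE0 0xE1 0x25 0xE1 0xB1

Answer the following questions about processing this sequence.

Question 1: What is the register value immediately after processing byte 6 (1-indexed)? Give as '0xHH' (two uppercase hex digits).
After byte 1 (0x4E): reg=0xED
After byte 2 (0xAD): reg=0xC7
After byte 3 (0xE0): reg=0xF5
After byte 4 (0xE1): reg=0x6C
After byte 5 (0x25): reg=0xF8
After byte 6 (0xE1): reg=0x4F

Answer: 0x4F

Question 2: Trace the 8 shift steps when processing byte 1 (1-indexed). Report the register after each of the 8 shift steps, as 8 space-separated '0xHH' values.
Register before byte 1: 0x00
After XOR with byte 0x4E: 0x4E

Answer: 0x9C 0x3F 0x7E 0xFC 0xFF 0xF9 0xF5 0xED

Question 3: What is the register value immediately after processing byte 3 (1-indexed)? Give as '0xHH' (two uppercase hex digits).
Answer: 0xF5

Derivation:
After byte 1 (0x4E): reg=0xED
After byte 2 (0xAD): reg=0xC7
After byte 3 (0xE0): reg=0xF5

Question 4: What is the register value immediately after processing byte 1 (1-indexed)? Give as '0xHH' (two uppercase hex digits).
Answer: 0xED

Derivation:
After byte 1 (0x4E): reg=0xED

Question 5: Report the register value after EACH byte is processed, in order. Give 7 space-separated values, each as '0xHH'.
0xED 0xC7 0xF5 0x6C 0xF8 0x4F 0xF4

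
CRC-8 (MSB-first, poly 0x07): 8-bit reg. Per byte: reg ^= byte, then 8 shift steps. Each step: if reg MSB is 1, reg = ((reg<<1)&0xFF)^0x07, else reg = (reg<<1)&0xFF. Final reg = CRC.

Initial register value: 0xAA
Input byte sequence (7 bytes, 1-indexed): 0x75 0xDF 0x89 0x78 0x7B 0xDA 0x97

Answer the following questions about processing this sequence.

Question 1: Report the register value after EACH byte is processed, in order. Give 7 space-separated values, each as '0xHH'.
0x13 0x6A 0xA7 0x13 0x1F 0x55 0x40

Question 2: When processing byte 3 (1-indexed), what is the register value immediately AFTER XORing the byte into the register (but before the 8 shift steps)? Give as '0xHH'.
Answer: 0xE3

Derivation:
Register before byte 3: 0x6A
Byte 3: 0x89
0x6A XOR 0x89 = 0xE3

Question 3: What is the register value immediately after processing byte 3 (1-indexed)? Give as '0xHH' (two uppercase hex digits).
After byte 1 (0x75): reg=0x13
After byte 2 (0xDF): reg=0x6A
After byte 3 (0x89): reg=0xA7

Answer: 0xA7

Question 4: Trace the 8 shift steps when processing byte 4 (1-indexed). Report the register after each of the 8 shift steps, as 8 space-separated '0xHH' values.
Answer: 0xB9 0x75 0xEA 0xD3 0xA1 0x45 0x8A 0x13

Derivation:
After byte 1 (0x75): reg=0x13
After byte 2 (0xDF): reg=0x6A
After byte 3 (0x89): reg=0xA7
Register before byte 4: 0xA7
After XOR with byte 0x78: 0xDF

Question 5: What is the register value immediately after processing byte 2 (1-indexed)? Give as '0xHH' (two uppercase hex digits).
Answer: 0x6A

Derivation:
After byte 1 (0x75): reg=0x13
After byte 2 (0xDF): reg=0x6A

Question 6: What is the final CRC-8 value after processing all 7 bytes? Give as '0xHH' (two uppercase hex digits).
Answer: 0x40

Derivation:
After byte 1 (0x75): reg=0x13
After byte 2 (0xDF): reg=0x6A
After byte 3 (0x89): reg=0xA7
After byte 4 (0x78): reg=0x13
After byte 5 (0x7B): reg=0x1F
After byte 6 (0xDA): reg=0x55
After byte 7 (0x97): reg=0x40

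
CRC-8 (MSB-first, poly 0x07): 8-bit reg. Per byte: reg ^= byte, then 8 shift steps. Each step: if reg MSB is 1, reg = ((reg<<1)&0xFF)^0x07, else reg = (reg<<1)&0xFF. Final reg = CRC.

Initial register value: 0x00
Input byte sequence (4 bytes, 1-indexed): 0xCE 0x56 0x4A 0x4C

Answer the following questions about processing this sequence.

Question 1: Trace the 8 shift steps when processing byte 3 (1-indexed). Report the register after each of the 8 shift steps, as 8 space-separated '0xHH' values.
Answer: 0xAF 0x59 0xB2 0x63 0xC6 0x8B 0x11 0x22

Derivation:
After byte 1 (0xCE): reg=0x64
After byte 2 (0x56): reg=0x9E
Register before byte 3: 0x9E
After XOR with byte 0x4A: 0xD4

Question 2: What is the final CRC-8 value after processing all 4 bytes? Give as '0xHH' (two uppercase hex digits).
After byte 1 (0xCE): reg=0x64
After byte 2 (0x56): reg=0x9E
After byte 3 (0x4A): reg=0x22
After byte 4 (0x4C): reg=0x0D

Answer: 0x0D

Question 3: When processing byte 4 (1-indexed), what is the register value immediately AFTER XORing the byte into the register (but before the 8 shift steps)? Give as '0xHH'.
Answer: 0x6E

Derivation:
Register before byte 4: 0x22
Byte 4: 0x4C
0x22 XOR 0x4C = 0x6E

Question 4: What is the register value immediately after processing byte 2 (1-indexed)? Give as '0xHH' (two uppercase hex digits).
After byte 1 (0xCE): reg=0x64
After byte 2 (0x56): reg=0x9E

Answer: 0x9E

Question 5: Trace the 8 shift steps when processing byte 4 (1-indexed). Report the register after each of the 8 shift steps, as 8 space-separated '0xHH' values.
Answer: 0xDC 0xBF 0x79 0xF2 0xE3 0xC1 0x85 0x0D

Derivation:
After byte 1 (0xCE): reg=0x64
After byte 2 (0x56): reg=0x9E
After byte 3 (0x4A): reg=0x22
Register before byte 4: 0x22
After XOR with byte 0x4C: 0x6E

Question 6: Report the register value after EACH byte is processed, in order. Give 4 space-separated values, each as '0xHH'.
0x64 0x9E 0x22 0x0D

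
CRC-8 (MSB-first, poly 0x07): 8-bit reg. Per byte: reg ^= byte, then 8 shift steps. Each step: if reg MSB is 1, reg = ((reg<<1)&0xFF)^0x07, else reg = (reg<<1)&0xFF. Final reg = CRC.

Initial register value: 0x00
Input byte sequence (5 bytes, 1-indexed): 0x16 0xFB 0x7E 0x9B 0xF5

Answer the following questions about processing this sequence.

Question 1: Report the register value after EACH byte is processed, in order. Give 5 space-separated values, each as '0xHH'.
0x62 0xC6 0x21 0x2F 0x08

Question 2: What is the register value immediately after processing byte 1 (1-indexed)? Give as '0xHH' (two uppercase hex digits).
After byte 1 (0x16): reg=0x62

Answer: 0x62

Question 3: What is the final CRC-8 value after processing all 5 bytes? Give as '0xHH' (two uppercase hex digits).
Answer: 0x08

Derivation:
After byte 1 (0x16): reg=0x62
After byte 2 (0xFB): reg=0xC6
After byte 3 (0x7E): reg=0x21
After byte 4 (0x9B): reg=0x2F
After byte 5 (0xF5): reg=0x08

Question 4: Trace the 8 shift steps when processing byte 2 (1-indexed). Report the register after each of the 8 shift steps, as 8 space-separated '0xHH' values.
After byte 1 (0x16): reg=0x62
Register before byte 2: 0x62
After XOR with byte 0xFB: 0x99

Answer: 0x35 0x6A 0xD4 0xAF 0x59 0xB2 0x63 0xC6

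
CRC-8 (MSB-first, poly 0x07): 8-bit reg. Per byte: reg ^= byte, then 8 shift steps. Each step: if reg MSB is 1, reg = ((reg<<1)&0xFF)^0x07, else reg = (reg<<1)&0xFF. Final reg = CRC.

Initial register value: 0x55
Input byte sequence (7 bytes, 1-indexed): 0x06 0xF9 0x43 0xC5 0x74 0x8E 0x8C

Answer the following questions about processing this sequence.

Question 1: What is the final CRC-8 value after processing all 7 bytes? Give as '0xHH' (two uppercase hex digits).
After byte 1 (0x06): reg=0xBE
After byte 2 (0xF9): reg=0xD2
After byte 3 (0x43): reg=0xFE
After byte 4 (0xC5): reg=0xA1
After byte 5 (0x74): reg=0x25
After byte 6 (0x8E): reg=0x58
After byte 7 (0x8C): reg=0x22

Answer: 0x22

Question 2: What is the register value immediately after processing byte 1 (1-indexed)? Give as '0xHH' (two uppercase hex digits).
After byte 1 (0x06): reg=0xBE

Answer: 0xBE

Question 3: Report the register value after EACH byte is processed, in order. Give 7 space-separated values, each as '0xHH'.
0xBE 0xD2 0xFE 0xA1 0x25 0x58 0x22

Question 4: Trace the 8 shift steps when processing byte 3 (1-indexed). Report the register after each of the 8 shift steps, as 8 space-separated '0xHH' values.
Answer: 0x25 0x4A 0x94 0x2F 0x5E 0xBC 0x7F 0xFE

Derivation:
After byte 1 (0x06): reg=0xBE
After byte 2 (0xF9): reg=0xD2
Register before byte 3: 0xD2
After XOR with byte 0x43: 0x91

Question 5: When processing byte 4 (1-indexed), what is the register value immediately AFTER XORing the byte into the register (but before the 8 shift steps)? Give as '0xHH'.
Register before byte 4: 0xFE
Byte 4: 0xC5
0xFE XOR 0xC5 = 0x3B

Answer: 0x3B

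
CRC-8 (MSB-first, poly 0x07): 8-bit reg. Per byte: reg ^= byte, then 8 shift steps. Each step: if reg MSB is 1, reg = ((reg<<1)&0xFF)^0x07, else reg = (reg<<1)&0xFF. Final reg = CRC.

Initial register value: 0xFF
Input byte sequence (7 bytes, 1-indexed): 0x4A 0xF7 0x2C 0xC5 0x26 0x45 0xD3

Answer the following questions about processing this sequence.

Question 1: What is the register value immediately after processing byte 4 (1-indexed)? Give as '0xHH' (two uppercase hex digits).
Answer: 0xAB

Derivation:
After byte 1 (0x4A): reg=0x02
After byte 2 (0xF7): reg=0xC5
After byte 3 (0x2C): reg=0x91
After byte 4 (0xC5): reg=0xAB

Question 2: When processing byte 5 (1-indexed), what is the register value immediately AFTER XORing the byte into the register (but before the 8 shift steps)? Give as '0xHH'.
Register before byte 5: 0xAB
Byte 5: 0x26
0xAB XOR 0x26 = 0x8D

Answer: 0x8D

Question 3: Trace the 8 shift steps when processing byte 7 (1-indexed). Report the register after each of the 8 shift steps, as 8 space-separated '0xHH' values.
After byte 1 (0x4A): reg=0x02
After byte 2 (0xF7): reg=0xC5
After byte 3 (0x2C): reg=0x91
After byte 4 (0xC5): reg=0xAB
After byte 5 (0x26): reg=0xAA
After byte 6 (0x45): reg=0x83
Register before byte 7: 0x83
After XOR with byte 0xD3: 0x50

Answer: 0xA0 0x47 0x8E 0x1B 0x36 0x6C 0xD8 0xB7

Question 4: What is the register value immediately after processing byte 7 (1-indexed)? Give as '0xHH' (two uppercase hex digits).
After byte 1 (0x4A): reg=0x02
After byte 2 (0xF7): reg=0xC5
After byte 3 (0x2C): reg=0x91
After byte 4 (0xC5): reg=0xAB
After byte 5 (0x26): reg=0xAA
After byte 6 (0x45): reg=0x83
After byte 7 (0xD3): reg=0xB7

Answer: 0xB7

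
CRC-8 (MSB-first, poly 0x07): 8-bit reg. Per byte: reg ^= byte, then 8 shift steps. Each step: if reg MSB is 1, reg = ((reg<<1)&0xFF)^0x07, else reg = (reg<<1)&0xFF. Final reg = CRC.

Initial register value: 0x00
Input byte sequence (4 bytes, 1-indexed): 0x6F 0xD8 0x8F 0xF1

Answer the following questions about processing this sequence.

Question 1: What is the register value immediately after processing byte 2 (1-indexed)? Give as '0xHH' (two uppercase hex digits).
Answer: 0x30

Derivation:
After byte 1 (0x6F): reg=0x0A
After byte 2 (0xD8): reg=0x30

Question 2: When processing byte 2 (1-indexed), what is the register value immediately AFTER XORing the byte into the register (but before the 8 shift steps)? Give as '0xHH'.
Register before byte 2: 0x0A
Byte 2: 0xD8
0x0A XOR 0xD8 = 0xD2

Answer: 0xD2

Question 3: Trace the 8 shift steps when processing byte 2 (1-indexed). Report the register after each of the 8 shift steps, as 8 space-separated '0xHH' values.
Answer: 0xA3 0x41 0x82 0x03 0x06 0x0C 0x18 0x30

Derivation:
After byte 1 (0x6F): reg=0x0A
Register before byte 2: 0x0A
After XOR with byte 0xD8: 0xD2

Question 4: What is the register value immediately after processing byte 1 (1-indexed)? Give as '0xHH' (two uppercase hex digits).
After byte 1 (0x6F): reg=0x0A

Answer: 0x0A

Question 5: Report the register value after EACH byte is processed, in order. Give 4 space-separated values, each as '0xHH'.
0x0A 0x30 0x34 0x55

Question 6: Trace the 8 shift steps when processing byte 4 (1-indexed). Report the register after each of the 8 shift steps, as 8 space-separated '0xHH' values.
After byte 1 (0x6F): reg=0x0A
After byte 2 (0xD8): reg=0x30
After byte 3 (0x8F): reg=0x34
Register before byte 4: 0x34
After XOR with byte 0xF1: 0xC5

Answer: 0x8D 0x1D 0x3A 0x74 0xE8 0xD7 0xA9 0x55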